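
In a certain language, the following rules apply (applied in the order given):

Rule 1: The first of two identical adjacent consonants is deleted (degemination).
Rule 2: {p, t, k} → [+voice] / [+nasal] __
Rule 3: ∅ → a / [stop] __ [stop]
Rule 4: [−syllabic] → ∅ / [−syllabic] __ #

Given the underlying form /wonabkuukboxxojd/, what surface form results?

wonabakuukaboxoj

Rule 1 (degemination): /xx/ is a geminate; the first /x/ deletes. /wonabkuukboxxojd/ → wonabkuukboxojd.
Rule 2 (post-nasal voicing): no segment meets the environment; /wonabkuukboxojd/ is unchanged.
Rule 3 (stop-cluster a-epenthesis): /b/ and /k/ form a stop–stop cluster, so [a] is inserted between them. /k/ and /b/ form a stop–stop cluster, so [a] is inserted between them. /wonabkuukboxojd/ → wonabakuukaboxojd.
Rule 4 (final cluster simplification): /d/ is the second consonant of a word-final cluster /jd/, so it deletes. /wonabakuukaboxojd/ → wonabakuukaboxoj.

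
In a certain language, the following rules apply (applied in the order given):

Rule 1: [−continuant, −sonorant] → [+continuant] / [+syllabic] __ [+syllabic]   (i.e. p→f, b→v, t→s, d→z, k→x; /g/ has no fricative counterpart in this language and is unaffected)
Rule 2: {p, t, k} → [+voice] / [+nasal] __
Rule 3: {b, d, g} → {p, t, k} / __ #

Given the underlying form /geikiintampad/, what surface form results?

geixiindambat

Rule 1 (intervocalic spirantization): /k/ is a stop between vowels /i/ and /i/, so it spirantizes to the fricative [x]. /geikiintampad/ → geixiintampad.
Rule 2 (post-nasal voicing): /t/ is a voiceless stop immediately after the nasal /n/, so it voices to [d]. /p/ is a voiceless stop immediately after the nasal /m/, so it voices to [b]. /geixiintampad/ → geixiindambad.
Rule 3 (final devoicing): /d/ is a voiced stop in word-final position, so it devoices to [t]. /geixiindambad/ → geixiindambat.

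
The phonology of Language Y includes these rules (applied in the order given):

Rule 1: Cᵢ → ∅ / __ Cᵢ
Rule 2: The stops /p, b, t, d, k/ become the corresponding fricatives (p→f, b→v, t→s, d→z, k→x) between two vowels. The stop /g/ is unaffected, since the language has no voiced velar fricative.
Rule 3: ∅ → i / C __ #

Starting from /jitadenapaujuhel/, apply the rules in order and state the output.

jisazenafaujuheli

Rule 1 (degemination): no segment meets the environment; /jitadenapaujuhel/ is unchanged.
Rule 2 (intervocalic spirantization): /t/ is a stop between vowels /i/ and /a/, so it spirantizes to the fricative [s]. /d/ is a stop between vowels /a/ and /e/, so it spirantizes to the fricative [z]. /p/ is a stop between vowels /a/ and /a/, so it spirantizes to the fricative [f]. /jitadenapaujuhel/ → jisazenafaujuhel.
Rule 3 (final i-epenthesis): the form ends in the consonant /l/, so [i] is inserted word-finally. /jisazenafaujuhel/ → jisazenafaujuheli.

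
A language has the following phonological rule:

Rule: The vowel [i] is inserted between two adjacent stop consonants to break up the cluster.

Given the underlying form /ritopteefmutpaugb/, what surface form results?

/p/ and /t/ form a stop–stop cluster, so [i] is inserted between them.
/t/ and /p/ form a stop–stop cluster, so [i] is inserted between them.
/g/ and /b/ form a stop–stop cluster, so [i] is inserted between them.
Surface form: [ritopiteefmutipaugib].

ritopiteefmutipaugib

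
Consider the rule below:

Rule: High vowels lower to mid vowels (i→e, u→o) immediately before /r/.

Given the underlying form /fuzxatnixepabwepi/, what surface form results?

No segment of /fuzxatnixepabwepi/ meets the structural description of the rule, so the form surfaces unchanged.

fuzxatnixepabwepi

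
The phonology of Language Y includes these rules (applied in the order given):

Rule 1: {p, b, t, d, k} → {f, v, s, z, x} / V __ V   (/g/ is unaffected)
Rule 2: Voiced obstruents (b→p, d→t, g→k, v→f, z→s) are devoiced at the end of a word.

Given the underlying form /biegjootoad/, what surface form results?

biegjoosoat

Rule 1 (intervocalic spirantization): /t/ is a stop between vowels /o/ and /o/, so it spirantizes to the fricative [s]. /biegjootoad/ → biegjoosoad.
Rule 2 (final devoicing): /d/ is a voiced obstruent in word-final position, so it devoices to [t]. /biegjoosoad/ → biegjoosoat.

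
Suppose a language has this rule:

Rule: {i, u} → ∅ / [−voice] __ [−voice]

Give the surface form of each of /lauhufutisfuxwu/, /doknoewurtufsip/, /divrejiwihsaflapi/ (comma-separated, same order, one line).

/lauhufutisfuxwu/: /u/ is a high vowel flanked by voiceless consonants /h/ and /f/, so it deletes. /u/ is a high vowel flanked by voiceless consonants /f/ and /t/, so it deletes. /i/ is a high vowel flanked by voiceless consonants /t/ and /s/, so it deletes. /u/ is a high vowel flanked by voiceless consonants /f/ and /x/, so it deletes. → [lauhftsfxwu].
/doknoewurtufsip/: /u/ is a high vowel flanked by voiceless consonants /t/ and /f/, so it deletes. /i/ is a high vowel flanked by voiceless consonants /s/ and /p/, so it deletes. → [doknoewurtfsp].
/divrejiwihsaflapi/: the rule's environment is not met; surfaces unchanged as [divrejiwihsaflapi].

lauhftsfxwu, doknoewurtfsp, divrejiwihsaflapi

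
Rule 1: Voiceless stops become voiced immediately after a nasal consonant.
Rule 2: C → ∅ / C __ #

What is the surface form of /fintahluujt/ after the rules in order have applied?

findahluuj

Rule 1 (post-nasal voicing): /t/ is a voiceless stop immediately after the nasal /n/, so it voices to [d]. /fintahluujt/ → findahluujt.
Rule 2 (final cluster simplification): /t/ is the second consonant of a word-final cluster /jt/, so it deletes. /findahluujt/ → findahluuj.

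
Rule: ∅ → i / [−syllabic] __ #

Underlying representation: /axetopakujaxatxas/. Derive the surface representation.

the form ends in the consonant /s/, so [i] is inserted word-finally.
Surface form: [axetopakujaxatxasi].

axetopakujaxatxasi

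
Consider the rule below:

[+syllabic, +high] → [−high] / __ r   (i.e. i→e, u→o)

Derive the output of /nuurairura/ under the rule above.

nuoraerora

/u/ is a high vowel immediately before /r/, so it lowers to [o].
/i/ is a high vowel immediately before /r/, so it lowers to [e].
/u/ is a high vowel immediately before /r/, so it lowers to [o].
The other instance of /u/ does not occur in the required environment and remains unchanged.
Surface form: [nuoraerora].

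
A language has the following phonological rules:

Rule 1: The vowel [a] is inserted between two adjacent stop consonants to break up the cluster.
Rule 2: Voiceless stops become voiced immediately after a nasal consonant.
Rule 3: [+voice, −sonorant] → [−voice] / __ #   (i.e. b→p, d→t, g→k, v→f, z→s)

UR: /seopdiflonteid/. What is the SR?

Rule 1 (stop-cluster a-epenthesis): /p/ and /d/ form a stop–stop cluster, so [a] is inserted between them. /seopdiflonteid/ → seopadiflonteid.
Rule 2 (post-nasal voicing): /t/ is a voiceless stop immediately after the nasal /n/, so it voices to [d]. /seopadiflonteid/ → seopadiflondeid.
Rule 3 (final devoicing): /d/ is a voiced obstruent in word-final position, so it devoices to [t]. /seopadiflondeid/ → seopadiflondeit.

seopadiflondeit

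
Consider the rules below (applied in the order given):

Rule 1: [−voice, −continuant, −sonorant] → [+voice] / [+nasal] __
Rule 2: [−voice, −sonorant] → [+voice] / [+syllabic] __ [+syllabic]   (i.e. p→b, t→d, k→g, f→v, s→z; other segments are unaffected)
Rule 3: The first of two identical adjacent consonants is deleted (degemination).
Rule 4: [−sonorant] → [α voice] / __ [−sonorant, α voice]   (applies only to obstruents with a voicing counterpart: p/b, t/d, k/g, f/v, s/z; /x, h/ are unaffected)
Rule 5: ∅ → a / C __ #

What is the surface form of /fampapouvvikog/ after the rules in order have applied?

Rule 1 (post-nasal voicing): /p/ is a voiceless stop immediately after the nasal /m/, so it voices to [b]. /fampapouvvikog/ → fambapouvvikog.
Rule 2 (intervocalic voicing): /p/ is a voiceless obstruent between vowels /a/ and /o/, so it voices to [b]. /k/ is a voiceless obstruent between vowels /i/ and /o/, so it voices to [g]. /fambapouvvikog/ → fambabouvvigog.
Rule 3 (degemination): /vv/ is a geminate; the first /v/ deletes. /fambabouvvigog/ → fambabouvigog.
Rule 4 (regressive voicing assimilation): no segment meets the environment; /fambabouvigog/ is unchanged.
Rule 5 (final a-epenthesis): the form ends in the consonant /g/, so [a] is inserted word-finally. /fambabouvigog/ → fambabouvigoga.

fambabouvigoga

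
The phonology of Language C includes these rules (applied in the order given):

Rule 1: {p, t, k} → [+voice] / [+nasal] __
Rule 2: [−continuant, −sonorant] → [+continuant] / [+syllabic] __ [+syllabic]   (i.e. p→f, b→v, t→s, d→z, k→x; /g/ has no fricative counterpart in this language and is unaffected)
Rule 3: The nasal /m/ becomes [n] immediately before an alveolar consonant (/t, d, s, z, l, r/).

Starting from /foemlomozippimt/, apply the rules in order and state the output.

foenlomozippind

Rule 1 (post-nasal voicing): /t/ is a voiceless stop immediately after the nasal /m/, so it voices to [d]. /foemlomozippimt/ → foemlomozippimd.
Rule 2 (intervocalic spirantization): no segment meets the environment; /foemlomozippimd/ is unchanged.
Rule 3 (nasal place assimilation): /m/ precedes the alveolar consonant /l/, so it assimilates in place to [n]. /m/ precedes the alveolar consonant /d/, so it assimilates in place to [n]. /foemlomozippimd/ → foenlomozippind.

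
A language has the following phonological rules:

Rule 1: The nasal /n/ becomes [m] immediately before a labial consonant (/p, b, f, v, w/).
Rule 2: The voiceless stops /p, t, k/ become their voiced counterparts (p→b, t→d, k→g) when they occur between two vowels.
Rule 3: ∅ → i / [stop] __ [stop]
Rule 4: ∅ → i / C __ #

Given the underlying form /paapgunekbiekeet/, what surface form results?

Rule 1 (nasal place assimilation): no segment meets the environment; /paapgunekbiekeet/ is unchanged.
Rule 2 (intervocalic voicing): /k/ is a voiceless stop between vowels /e/ and /e/, so it voices to [g]. /paapgunekbiekeet/ → paapgunekbiegeet.
Rule 3 (stop-cluster i-epenthesis): /p/ and /g/ form a stop–stop cluster, so [i] is inserted between them. /k/ and /b/ form a stop–stop cluster, so [i] is inserted between them. /paapgunekbiegeet/ → paapigunekibiegeet.
Rule 4 (final i-epenthesis): the form ends in the consonant /t/, so [i] is inserted word-finally. /paapigunekibiegeet/ → paapigunekibiegeeti.

paapigunekibiegeeti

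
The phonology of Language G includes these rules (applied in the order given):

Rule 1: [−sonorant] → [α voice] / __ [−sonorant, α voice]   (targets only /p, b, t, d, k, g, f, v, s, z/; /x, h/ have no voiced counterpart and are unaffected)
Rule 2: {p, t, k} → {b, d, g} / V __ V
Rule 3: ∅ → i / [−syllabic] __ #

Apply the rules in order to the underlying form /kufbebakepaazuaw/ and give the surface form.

Rule 1 (regressive voicing assimilation): /f/ precedes the voiced obstruent /b/, so it voices to [v] by assimilation. /kufbebakepaazuaw/ → kuvbebakepaazuaw.
Rule 2 (intervocalic voicing): /k/ is a voiceless stop between vowels /a/ and /e/, so it voices to [g]. /p/ is a voiceless stop between vowels /e/ and /a/, so it voices to [b]. /kuvbebakepaazuaw/ → kuvbebagebaazuaw.
Rule 3 (final i-epenthesis): the form ends in the consonant /w/, so [i] is inserted word-finally. /kuvbebagebaazuaw/ → kuvbebagebaazuawi.

kuvbebagebaazuawi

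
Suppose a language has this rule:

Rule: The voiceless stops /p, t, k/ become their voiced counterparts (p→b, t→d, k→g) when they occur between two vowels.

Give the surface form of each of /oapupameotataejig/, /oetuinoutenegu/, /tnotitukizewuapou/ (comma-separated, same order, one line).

/oapupameotataejig/: /p/ is a voiceless stop between vowels /a/ and /u/, so it voices to [b]. /p/ is a voiceless stop between vowels /u/ and /a/, so it voices to [b]. /t/ is a voiceless stop between vowels /o/ and /a/, so it voices to [d]. /t/ is a voiceless stop between vowels /a/ and /a/, so it voices to [d]. → [oabubameodadaejig].
/oetuinoutenegu/: /t/ is a voiceless stop between vowels /e/ and /u/, so it voices to [d]. /t/ is a voiceless stop between vowels /u/ and /e/, so it voices to [d]. → [oeduinoudenegu].
/tnotitukizewuapou/: /t/ is a voiceless stop between vowels /o/ and /i/, so it voices to [d]. /t/ is a voiceless stop between vowels /i/ and /u/, so it voices to [d]. /k/ is a voiceless stop between vowels /u/ and /i/, so it voices to [g]. /p/ is a voiceless stop between vowels /a/ and /o/, so it voices to [b]. → [tnodidugizewuabou].

oabubameodadaejig, oeduinoudenegu, tnodidugizewuabou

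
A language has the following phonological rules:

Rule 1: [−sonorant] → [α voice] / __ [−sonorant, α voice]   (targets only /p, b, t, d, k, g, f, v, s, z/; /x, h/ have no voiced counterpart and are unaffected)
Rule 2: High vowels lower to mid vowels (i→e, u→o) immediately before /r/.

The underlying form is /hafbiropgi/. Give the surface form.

Rule 1 (regressive voicing assimilation): /f/ precedes the voiced obstruent /b/, so it voices to [v] by assimilation. /p/ precedes the voiced obstruent /g/, so it voices to [b] by assimilation. /hafbiropgi/ → havbirobgi.
Rule 2 (pre-rhotic lowering): /i/ is a high vowel immediately before /r/, so it lowers to [e]. /havbirobgi/ → havberobgi.

havberobgi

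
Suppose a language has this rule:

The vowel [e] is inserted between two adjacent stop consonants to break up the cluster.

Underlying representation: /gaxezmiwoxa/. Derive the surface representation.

No segment of /gaxezmiwoxa/ meets the structural description of the rule, so the form surfaces unchanged.

gaxezmiwoxa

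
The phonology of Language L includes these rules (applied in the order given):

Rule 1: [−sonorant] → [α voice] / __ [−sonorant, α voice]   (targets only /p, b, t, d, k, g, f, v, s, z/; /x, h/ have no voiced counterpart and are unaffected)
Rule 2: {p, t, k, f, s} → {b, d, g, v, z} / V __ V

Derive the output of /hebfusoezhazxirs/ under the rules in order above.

Rule 1 (regressive voicing assimilation): /b/ precedes the voiceless obstruent /f/, so it devoices to [p] by assimilation. /z/ precedes the voiceless obstruent /h/, so it devoices to [s] by assimilation. /z/ precedes the voiceless obstruent /x/, so it devoices to [s] by assimilation. /hebfusoezhazxirs/ → hepfusoeshasxirs.
Rule 2 (intervocalic voicing): /s/ is a voiceless obstruent between vowels /u/ and /o/, so it voices to [z]. /hepfusoeshasxirs/ → hepfuzoeshasxirs.

hepfuzoeshasxirs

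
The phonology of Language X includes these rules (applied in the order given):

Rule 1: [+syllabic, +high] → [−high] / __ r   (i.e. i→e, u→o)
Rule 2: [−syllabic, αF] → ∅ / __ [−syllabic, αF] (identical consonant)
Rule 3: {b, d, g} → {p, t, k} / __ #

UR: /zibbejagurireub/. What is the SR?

zibejagorereup

Rule 1 (pre-rhotic lowering): /u/ is a high vowel immediately before /r/, so it lowers to [o]. /i/ is a high vowel immediately before /r/, so it lowers to [e]. /zibbejagurireub/ → zibbejagorereub.
Rule 2 (degemination): /bb/ is a geminate; the first /b/ deletes. /zibbejagorereub/ → zibejagorereub.
Rule 3 (final devoicing): /b/ is a voiced stop in word-final position, so it devoices to [p]. /zibejagorereub/ → zibejagorereup.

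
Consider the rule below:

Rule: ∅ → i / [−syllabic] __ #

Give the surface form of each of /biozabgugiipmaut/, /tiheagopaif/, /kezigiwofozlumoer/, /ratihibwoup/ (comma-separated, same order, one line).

/biozabgugiipmaut/: the form ends in the consonant /t/, so [i] is inserted word-finally. → [biozabgugiipmauti].
/tiheagopaif/: the form ends in the consonant /f/, so [i] is inserted word-finally. → [tiheagopaifi].
/kezigiwofozlumoer/: the form ends in the consonant /r/, so [i] is inserted word-finally. → [kezigiwofozlumoeri].
/ratihibwoup/: the form ends in the consonant /p/, so [i] is inserted word-finally. → [ratihibwoupi].

biozabgugiipmauti, tiheagopaifi, kezigiwofozlumoeri, ratihibwoupi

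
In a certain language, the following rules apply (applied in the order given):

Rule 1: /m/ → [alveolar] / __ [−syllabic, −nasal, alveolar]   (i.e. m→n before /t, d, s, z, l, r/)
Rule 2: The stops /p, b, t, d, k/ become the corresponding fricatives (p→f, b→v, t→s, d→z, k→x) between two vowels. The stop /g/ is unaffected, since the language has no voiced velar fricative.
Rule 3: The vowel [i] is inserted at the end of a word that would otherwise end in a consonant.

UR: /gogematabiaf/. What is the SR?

Rule 1 (nasal place assimilation): no segment meets the environment; /gogematabiaf/ is unchanged.
Rule 2 (intervocalic spirantization): /t/ is a stop between vowels /a/ and /a/, so it spirantizes to the fricative [s]. /b/ is a stop between vowels /a/ and /i/, so it spirantizes to the fricative [v]. /gogematabiaf/ → gogemasaviaf.
Rule 3 (final i-epenthesis): the form ends in the consonant /f/, so [i] is inserted word-finally. /gogemasaviaf/ → gogemasaviafi.

gogemasaviafi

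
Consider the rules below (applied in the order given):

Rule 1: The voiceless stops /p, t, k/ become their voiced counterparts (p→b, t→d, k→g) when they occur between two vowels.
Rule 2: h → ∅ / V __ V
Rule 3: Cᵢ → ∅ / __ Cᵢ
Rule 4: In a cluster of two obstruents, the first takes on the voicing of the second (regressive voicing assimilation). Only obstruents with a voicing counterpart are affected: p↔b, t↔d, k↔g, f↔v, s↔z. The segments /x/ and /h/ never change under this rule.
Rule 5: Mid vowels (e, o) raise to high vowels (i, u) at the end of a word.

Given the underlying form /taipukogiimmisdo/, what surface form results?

Rule 1 (intervocalic voicing): /p/ is a voiceless stop between vowels /i/ and /u/, so it voices to [b]. /k/ is a voiceless stop between vowels /u/ and /o/, so it voices to [g]. /taipukogiimmisdo/ → taibugogiimmisdo.
Rule 2 (intervocalic h-deletion): no segment meets the environment; /taibugogiimmisdo/ is unchanged.
Rule 3 (degemination): /mm/ is a geminate; the first /m/ deletes. /taibugogiimmisdo/ → taibugogiimisdo.
Rule 4 (regressive voicing assimilation): /s/ precedes the voiced obstruent /d/, so it voices to [z] by assimilation. /taibugogiimisdo/ → taibugogiimizdo.
Rule 5 (final vowel raising): /o/ is a mid vowel in word-final position, so it raises to [u]. /taibugogiimizdo/ → taibugogiimizdu.

taibugogiimizdu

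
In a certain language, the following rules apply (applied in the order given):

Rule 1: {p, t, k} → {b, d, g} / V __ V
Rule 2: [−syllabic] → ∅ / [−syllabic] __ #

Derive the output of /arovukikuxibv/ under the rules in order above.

arovugiguxib

Rule 1 (intervocalic voicing): /k/ is a voiceless stop between vowels /u/ and /i/, so it voices to [g]. /k/ is a voiceless stop between vowels /i/ and /u/, so it voices to [g]. /arovukikuxibv/ → arovugiguxibv.
Rule 2 (final cluster simplification): /v/ is the second consonant of a word-final cluster /bv/, so it deletes. /arovugiguxibv/ → arovugiguxib.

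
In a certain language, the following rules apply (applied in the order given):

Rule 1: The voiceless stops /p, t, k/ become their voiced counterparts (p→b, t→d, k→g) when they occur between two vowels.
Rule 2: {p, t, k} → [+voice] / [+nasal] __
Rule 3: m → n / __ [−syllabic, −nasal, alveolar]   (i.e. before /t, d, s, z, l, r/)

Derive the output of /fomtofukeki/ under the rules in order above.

fondofugegi

Rule 1 (intervocalic voicing): /k/ is a voiceless stop between vowels /u/ and /e/, so it voices to [g]. /k/ is a voiceless stop between vowels /e/ and /i/, so it voices to [g]. /fomtofukeki/ → fomtofugegi.
Rule 2 (post-nasal voicing): /t/ is a voiceless stop immediately after the nasal /m/, so it voices to [d]. /fomtofugegi/ → fomdofugegi.
Rule 3 (nasal place assimilation): /m/ precedes the alveolar consonant /d/, so it assimilates in place to [n]. /fomdofugegi/ → fondofugegi.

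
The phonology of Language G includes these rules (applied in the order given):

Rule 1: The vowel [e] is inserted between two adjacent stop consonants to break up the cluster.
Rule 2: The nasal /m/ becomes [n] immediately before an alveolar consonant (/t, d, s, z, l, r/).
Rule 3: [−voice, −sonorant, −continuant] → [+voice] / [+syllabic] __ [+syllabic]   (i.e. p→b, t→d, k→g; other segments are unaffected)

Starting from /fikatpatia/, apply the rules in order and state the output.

figadebadia

Rule 1 (stop-cluster e-epenthesis): /t/ and /p/ form a stop–stop cluster, so [e] is inserted between them. /fikatpatia/ → fikatepatia.
Rule 2 (nasal place assimilation): no segment meets the environment; /fikatepatia/ is unchanged.
Rule 3 (intervocalic voicing): /k/ is a voiceless stop between vowels /i/ and /a/, so it voices to [g]. /t/ is a voiceless stop between vowels /a/ and /e/, so it voices to [d]. /p/ is a voiceless stop between vowels /e/ and /a/, so it voices to [b]. /t/ is a voiceless stop between vowels /a/ and /i/, so it voices to [d]. /fikatepatia/ → figadebadia.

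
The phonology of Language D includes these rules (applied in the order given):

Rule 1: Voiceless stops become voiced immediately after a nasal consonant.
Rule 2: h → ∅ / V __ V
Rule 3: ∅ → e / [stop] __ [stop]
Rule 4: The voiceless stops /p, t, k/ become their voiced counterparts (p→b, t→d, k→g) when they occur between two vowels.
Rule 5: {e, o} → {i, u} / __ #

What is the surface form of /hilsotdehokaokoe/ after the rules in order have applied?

hilsodedeogaogoi

Rule 1 (post-nasal voicing): no segment meets the environment; /hilsotdehokaokoe/ is unchanged.
Rule 2 (intervocalic h-deletion): /h/ occurs between vowels /e/ and /o/, so it deletes. /hilsotdehokaokoe/ → hilsotdeokaokoe.
Rule 3 (stop-cluster e-epenthesis): /t/ and /d/ form a stop–stop cluster, so [e] is inserted between them. /hilsotdeokaokoe/ → hilsotedeokaokoe.
Rule 4 (intervocalic voicing): /t/ is a voiceless stop between vowels /o/ and /e/, so it voices to [d]. /k/ is a voiceless stop between vowels /o/ and /a/, so it voices to [g]. /k/ is a voiceless stop between vowels /o/ and /o/, so it voices to [g]. /hilsotedeokaokoe/ → hilsodedeogaogoe.
Rule 5 (final vowel raising): /e/ is a mid vowel in word-final position, so it raises to [i]. /hilsodedeogaogoe/ → hilsodedeogaogoi.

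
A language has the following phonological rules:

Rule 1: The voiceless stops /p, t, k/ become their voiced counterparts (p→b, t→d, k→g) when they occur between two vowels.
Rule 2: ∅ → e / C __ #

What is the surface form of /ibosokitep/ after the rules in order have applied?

ibosogidepe

Rule 1 (intervocalic voicing): /k/ is a voiceless stop between vowels /o/ and /i/, so it voices to [g]. /t/ is a voiceless stop between vowels /i/ and /e/, so it voices to [d]. /ibosokitep/ → ibosogidep.
Rule 2 (final e-epenthesis): the form ends in the consonant /p/, so [e] is inserted word-finally. /ibosogidep/ → ibosogidepe.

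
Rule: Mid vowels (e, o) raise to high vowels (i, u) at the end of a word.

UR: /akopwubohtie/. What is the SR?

/e/ is a mid vowel in word-final position, so it raises to [i].
The other instances of /o/ do not occur in the required environment and remain unchanged.
Surface form: [akopwubohtii].

akopwubohtii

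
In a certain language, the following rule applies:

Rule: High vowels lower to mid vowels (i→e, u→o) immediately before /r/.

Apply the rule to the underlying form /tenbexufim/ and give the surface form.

tenbexufim

No segment of /tenbexufim/ meets the structural description of the rule, so the form surfaces unchanged.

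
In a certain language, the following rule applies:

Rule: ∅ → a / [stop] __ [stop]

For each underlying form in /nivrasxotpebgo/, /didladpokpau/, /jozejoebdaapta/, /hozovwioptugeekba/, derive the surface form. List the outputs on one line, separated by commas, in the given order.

nivrasxotapebago, didladapokapau, jozejoebadaapata, hozovwiopatugeekaba

/nivrasxotpebgo/: /t/ and /p/ form a stop–stop cluster, so [a] is inserted between them. /b/ and /g/ form a stop–stop cluster, so [a] is inserted between them. → [nivrasxotapebago].
/didladpokpau/: /d/ and /p/ form a stop–stop cluster, so [a] is inserted between them. /k/ and /p/ form a stop–stop cluster, so [a] is inserted between them. → [didladapokapau].
/jozejoebdaapta/: /b/ and /d/ form a stop–stop cluster, so [a] is inserted between them. /p/ and /t/ form a stop–stop cluster, so [a] is inserted between them. → [jozejoebadaapata].
/hozovwioptugeekba/: /p/ and /t/ form a stop–stop cluster, so [a] is inserted between them. /k/ and /b/ form a stop–stop cluster, so [a] is inserted between them. → [hozovwiopatugeekaba].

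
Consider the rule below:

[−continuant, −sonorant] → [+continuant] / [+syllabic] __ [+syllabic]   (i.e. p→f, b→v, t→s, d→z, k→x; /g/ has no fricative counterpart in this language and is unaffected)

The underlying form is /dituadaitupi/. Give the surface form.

disuazaisufi

/t/ is a stop between vowels /i/ and /u/, so it spirantizes to the fricative [s].
/d/ is a stop between vowels /a/ and /a/, so it spirantizes to the fricative [z].
/t/ is a stop between vowels /i/ and /u/, so it spirantizes to the fricative [s].
/p/ is a stop between vowels /u/ and /i/, so it spirantizes to the fricative [f].
The other instance of /d/ does not occur in the required environment and remains unchanged.
Surface form: [disuazaisufi].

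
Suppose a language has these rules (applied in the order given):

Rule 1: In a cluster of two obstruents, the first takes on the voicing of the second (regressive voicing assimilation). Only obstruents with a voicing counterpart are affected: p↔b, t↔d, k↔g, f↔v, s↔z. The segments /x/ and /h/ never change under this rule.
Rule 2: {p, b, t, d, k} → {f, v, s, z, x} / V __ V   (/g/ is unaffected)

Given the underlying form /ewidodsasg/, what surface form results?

ewizotsazg

Rule 1 (regressive voicing assimilation): /d/ precedes the voiceless obstruent /s/, so it devoices to [t] by assimilation. /s/ precedes the voiced obstruent /g/, so it voices to [z] by assimilation. /ewidodsasg/ → ewidotsazg.
Rule 2 (intervocalic spirantization): /d/ is a stop between vowels /i/ and /o/, so it spirantizes to the fricative [z]. /ewidotsazg/ → ewizotsazg.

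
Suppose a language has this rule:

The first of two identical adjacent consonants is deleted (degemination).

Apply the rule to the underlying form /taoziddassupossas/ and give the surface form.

taozidasuposas

/dd/ is a geminate; the first /d/ deletes.
/ss/ is a geminate; the first /s/ deletes.
/ss/ is a geminate; the first /s/ deletes.
Surface form: [taozidasuposas].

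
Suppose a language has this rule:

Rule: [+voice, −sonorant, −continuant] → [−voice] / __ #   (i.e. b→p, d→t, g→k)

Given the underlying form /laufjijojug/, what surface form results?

laufjijojuk

/g/ is a voiced stop in word-final position, so it devoices to [k].
Surface form: [laufjijojuk].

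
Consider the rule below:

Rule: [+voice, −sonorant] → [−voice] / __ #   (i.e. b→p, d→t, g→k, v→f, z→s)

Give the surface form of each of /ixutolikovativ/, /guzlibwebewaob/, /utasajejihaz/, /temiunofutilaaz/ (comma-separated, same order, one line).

/ixutolikovativ/: /v/ is a voiced obstruent in word-final position, so it devoices to [f]. → [ixutolikovatif].
/guzlibwebewaob/: /b/ is a voiced obstruent in word-final position, so it devoices to [p]. → [guzlibwebewaop].
/utasajejihaz/: /z/ is a voiced obstruent in word-final position, so it devoices to [s]. → [utasajejihas].
/temiunofutilaaz/: /z/ is a voiced obstruent in word-final position, so it devoices to [s]. → [temiunofutilaas].

ixutolikovatif, guzlibwebewaop, utasajejihas, temiunofutilaas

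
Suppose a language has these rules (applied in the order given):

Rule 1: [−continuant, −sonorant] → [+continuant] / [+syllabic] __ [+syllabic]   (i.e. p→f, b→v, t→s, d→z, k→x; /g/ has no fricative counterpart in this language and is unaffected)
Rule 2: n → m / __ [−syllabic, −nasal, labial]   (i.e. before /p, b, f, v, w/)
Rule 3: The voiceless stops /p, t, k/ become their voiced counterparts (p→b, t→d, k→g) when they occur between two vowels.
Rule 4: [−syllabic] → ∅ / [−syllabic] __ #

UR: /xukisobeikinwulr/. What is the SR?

Rule 1 (intervocalic spirantization): /k/ is a stop between vowels /u/ and /i/, so it spirantizes to the fricative [x]. /b/ is a stop between vowels /o/ and /e/, so it spirantizes to the fricative [v]. /k/ is a stop between vowels /i/ and /i/, so it spirantizes to the fricative [x]. /xukisobeikinwulr/ → xuxisoveixinwulr.
Rule 2 (nasal place assimilation): /n/ precedes the labial consonant /w/, so it assimilates in place to [m]. /xuxisoveixinwulr/ → xuxisoveiximwulr.
Rule 3 (intervocalic voicing): no segment meets the environment; /xuxisoveiximwulr/ is unchanged.
Rule 4 (final cluster simplification): /r/ is the second consonant of a word-final cluster /lr/, so it deletes. /xuxisoveiximwulr/ → xuxisoveiximwul.

xuxisoveiximwul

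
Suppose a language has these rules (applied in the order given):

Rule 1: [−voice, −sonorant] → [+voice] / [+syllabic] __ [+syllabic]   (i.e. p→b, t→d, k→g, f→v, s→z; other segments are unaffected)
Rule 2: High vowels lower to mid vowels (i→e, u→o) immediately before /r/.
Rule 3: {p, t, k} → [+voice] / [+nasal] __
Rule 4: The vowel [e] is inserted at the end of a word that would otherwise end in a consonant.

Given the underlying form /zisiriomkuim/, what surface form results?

Rule 1 (intervocalic voicing): /s/ is a voiceless obstruent between vowels /i/ and /i/, so it voices to [z]. /zisiriomkuim/ → ziziriomkuim.
Rule 2 (pre-rhotic lowering): /i/ is a high vowel immediately before /r/, so it lowers to [e]. /ziziriomkuim/ → zizeriomkuim.
Rule 3 (post-nasal voicing): /k/ is a voiceless stop immediately after the nasal /m/, so it voices to [g]. /zizeriomkuim/ → zizeriomguim.
Rule 4 (final e-epenthesis): the form ends in the consonant /m/, so [e] is inserted word-finally. /zizeriomguim/ → zizeriomguime.

zizeriomguime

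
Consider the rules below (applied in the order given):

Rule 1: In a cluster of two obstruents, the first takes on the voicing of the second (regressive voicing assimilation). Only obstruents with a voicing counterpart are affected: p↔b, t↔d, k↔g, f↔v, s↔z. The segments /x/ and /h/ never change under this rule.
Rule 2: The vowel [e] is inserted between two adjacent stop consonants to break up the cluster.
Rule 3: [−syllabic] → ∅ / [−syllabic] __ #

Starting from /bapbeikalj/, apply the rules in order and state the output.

Rule 1 (regressive voicing assimilation): /p/ precedes the voiced obstruent /b/, so it voices to [b] by assimilation. /bapbeikalj/ → babbeikalj.
Rule 2 (stop-cluster e-epenthesis): /b/ and /b/ form a stop–stop cluster, so [e] is inserted between them. /babbeikalj/ → babebeikalj.
Rule 3 (final cluster simplification): /j/ is the second consonant of a word-final cluster /lj/, so it deletes. /babebeikalj/ → babebeikal.

babebeikal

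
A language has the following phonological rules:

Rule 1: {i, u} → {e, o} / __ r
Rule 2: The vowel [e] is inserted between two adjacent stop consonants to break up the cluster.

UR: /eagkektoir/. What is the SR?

eagekeketoer

Rule 1 (pre-rhotic lowering): /i/ is a high vowel immediately before /r/, so it lowers to [e]. /eagkektoir/ → eagkektoer.
Rule 2 (stop-cluster e-epenthesis): /g/ and /k/ form a stop–stop cluster, so [e] is inserted between them. /k/ and /t/ form a stop–stop cluster, so [e] is inserted between them. /eagkektoer/ → eagekeketoer.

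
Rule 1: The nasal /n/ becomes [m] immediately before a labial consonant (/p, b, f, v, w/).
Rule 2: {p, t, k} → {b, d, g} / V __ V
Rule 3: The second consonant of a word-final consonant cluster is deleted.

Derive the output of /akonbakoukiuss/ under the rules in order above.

agombagougius

Rule 1 (nasal place assimilation): /n/ precedes the labial consonant /b/, so it assimilates in place to [m]. /akonbakoukiuss/ → akombakoukiuss.
Rule 2 (intervocalic voicing): /k/ is a voiceless stop between vowels /a/ and /o/, so it voices to [g]. /k/ is a voiceless stop between vowels /a/ and /o/, so it voices to [g]. /k/ is a voiceless stop between vowels /u/ and /i/, so it voices to [g]. /akombakoukiuss/ → agombagougiuss.
Rule 3 (final cluster simplification): /s/ is the second consonant of a word-final cluster /ss/, so it deletes. /agombagougiuss/ → agombagougius.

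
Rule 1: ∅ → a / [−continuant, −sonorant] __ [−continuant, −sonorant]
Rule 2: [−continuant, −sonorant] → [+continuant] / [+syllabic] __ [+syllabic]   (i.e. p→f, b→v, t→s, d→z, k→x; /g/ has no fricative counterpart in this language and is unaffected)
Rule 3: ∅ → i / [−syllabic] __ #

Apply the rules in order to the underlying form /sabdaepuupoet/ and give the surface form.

Rule 1 (stop-cluster a-epenthesis): /b/ and /d/ form a stop–stop cluster, so [a] is inserted between them. /sabdaepuupoet/ → sabadaepuupoet.
Rule 2 (intervocalic spirantization): /b/ is a stop between vowels /a/ and /a/, so it spirantizes to the fricative [v]. /d/ is a stop between vowels /a/ and /a/, so it spirantizes to the fricative [z]. /p/ is a stop between vowels /e/ and /u/, so it spirantizes to the fricative [f]. /p/ is a stop between vowels /u/ and /o/, so it spirantizes to the fricative [f]. /sabadaepuupoet/ → savazaefuufoet.
Rule 3 (final i-epenthesis): the form ends in the consonant /t/, so [i] is inserted word-finally. /savazaefuufoet/ → savazaefuufoeti.

savazaefuufoeti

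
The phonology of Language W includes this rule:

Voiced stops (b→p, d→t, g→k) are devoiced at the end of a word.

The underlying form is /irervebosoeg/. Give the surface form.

irervebosoek

/g/ is a voiced stop in word-final position, so it devoices to [k].
The other instance of /b/ does not occur in the required environment and remains unchanged.
Surface form: [irervebosoek].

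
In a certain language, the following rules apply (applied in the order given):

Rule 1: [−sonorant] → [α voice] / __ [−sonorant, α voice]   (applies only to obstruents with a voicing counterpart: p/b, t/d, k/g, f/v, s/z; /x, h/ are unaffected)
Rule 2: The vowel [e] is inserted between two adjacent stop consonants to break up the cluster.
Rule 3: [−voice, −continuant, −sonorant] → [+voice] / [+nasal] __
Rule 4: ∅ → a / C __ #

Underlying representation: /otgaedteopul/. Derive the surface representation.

Rule 1 (regressive voicing assimilation): /t/ precedes the voiced obstruent /g/, so it voices to [d] by assimilation. /d/ precedes the voiceless obstruent /t/, so it devoices to [t] by assimilation. /otgaedteopul/ → odgaetteopul.
Rule 2 (stop-cluster e-epenthesis): /d/ and /g/ form a stop–stop cluster, so [e] is inserted between them. /t/ and /t/ form a stop–stop cluster, so [e] is inserted between them. /odgaetteopul/ → odegaeteteopul.
Rule 3 (post-nasal voicing): no segment meets the environment; /odegaeteteopul/ is unchanged.
Rule 4 (final a-epenthesis): the form ends in the consonant /l/, so [a] is inserted word-finally. /odegaeteteopul/ → odegaeteteopula.

odegaeteteopula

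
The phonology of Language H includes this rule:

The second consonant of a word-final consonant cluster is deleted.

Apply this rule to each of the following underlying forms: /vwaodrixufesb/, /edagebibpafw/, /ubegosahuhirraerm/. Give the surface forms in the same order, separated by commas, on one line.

vwaodrixufes, edagebibpaf, ubegosahuhirraer

/vwaodrixufesb/: /b/ is the second consonant of a word-final cluster /sb/, so it deletes. → [vwaodrixufes].
/edagebibpafw/: /w/ is the second consonant of a word-final cluster /fw/, so it deletes. → [edagebibpaf].
/ubegosahuhirraerm/: /m/ is the second consonant of a word-final cluster /rm/, so it deletes. → [ubegosahuhirraer].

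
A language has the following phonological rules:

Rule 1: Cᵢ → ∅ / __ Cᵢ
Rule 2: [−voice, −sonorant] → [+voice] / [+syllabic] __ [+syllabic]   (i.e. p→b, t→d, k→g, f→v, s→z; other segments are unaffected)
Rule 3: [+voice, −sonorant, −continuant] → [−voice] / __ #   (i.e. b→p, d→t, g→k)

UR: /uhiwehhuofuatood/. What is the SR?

Rule 1 (degemination): /hh/ is a geminate; the first /h/ deletes. /uhiwehhuofuatood/ → uhiwehuofuatood.
Rule 2 (intervocalic voicing): /f/ is a voiceless obstruent between vowels /o/ and /u/, so it voices to [v]. /t/ is a voiceless obstruent between vowels /a/ and /o/, so it voices to [d]. /uhiwehuofuatood/ → uhiwehuovuadood.
Rule 3 (final devoicing): /d/ is a voiced stop in word-final position, so it devoices to [t]. /uhiwehuovuadood/ → uhiwehuovuadoot.

uhiwehuovuadoot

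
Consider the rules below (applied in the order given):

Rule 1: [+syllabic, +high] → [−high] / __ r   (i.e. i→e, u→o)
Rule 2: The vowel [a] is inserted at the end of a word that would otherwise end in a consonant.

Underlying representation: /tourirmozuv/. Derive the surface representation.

toorermozuva

Rule 1 (pre-rhotic lowering): /u/ is a high vowel immediately before /r/, so it lowers to [o]. /i/ is a high vowel immediately before /r/, so it lowers to [e]. /tourirmozuv/ → toorermozuv.
Rule 2 (final a-epenthesis): the form ends in the consonant /v/, so [a] is inserted word-finally. /toorermozuv/ → toorermozuva.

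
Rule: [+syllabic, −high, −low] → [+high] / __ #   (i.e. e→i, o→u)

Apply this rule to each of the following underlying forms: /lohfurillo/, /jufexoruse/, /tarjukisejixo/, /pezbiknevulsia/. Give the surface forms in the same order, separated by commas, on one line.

/lohfurillo/: /o/ is a mid vowel in word-final position, so it raises to [u]. → [lohfurillu].
/jufexoruse/: /e/ is a mid vowel in word-final position, so it raises to [i]. → [jufexorusi].
/tarjukisejixo/: /o/ is a mid vowel in word-final position, so it raises to [u]. → [tarjukisejixu].
/pezbiknevulsia/: the rule's environment is not met; surfaces unchanged as [pezbiknevulsia].

lohfurillu, jufexorusi, tarjukisejixu, pezbiknevulsia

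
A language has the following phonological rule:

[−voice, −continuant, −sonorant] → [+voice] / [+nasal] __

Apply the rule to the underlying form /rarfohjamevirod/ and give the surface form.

No segment of /rarfohjamevirod/ meets the structural description of the rule, so the form surfaces unchanged.

rarfohjamevirod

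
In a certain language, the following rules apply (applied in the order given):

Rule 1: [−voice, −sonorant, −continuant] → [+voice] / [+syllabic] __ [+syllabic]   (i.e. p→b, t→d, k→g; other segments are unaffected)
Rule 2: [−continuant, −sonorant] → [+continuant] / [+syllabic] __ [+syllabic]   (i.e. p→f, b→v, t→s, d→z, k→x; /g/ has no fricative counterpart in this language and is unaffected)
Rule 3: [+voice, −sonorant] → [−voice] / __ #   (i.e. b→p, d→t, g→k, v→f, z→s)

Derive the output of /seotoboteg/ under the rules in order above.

Rule 1 (intervocalic voicing): /t/ is a voiceless stop between vowels /o/ and /o/, so it voices to [d]. /t/ is a voiceless stop between vowels /o/ and /e/, so it voices to [d]. /seotoboteg/ → seodobodeg.
Rule 2 (intervocalic spirantization): /d/ is a stop between vowels /o/ and /o/, so it spirantizes to the fricative [z]. /b/ is a stop between vowels /o/ and /o/, so it spirantizes to the fricative [v]. /d/ is a stop between vowels /o/ and /e/, so it spirantizes to the fricative [z]. /seodobodeg/ → seozovozeg.
Rule 3 (final devoicing): /g/ is a voiced obstruent in word-final position, so it devoices to [k]. /seozovozeg/ → seozovozek.

seozovozek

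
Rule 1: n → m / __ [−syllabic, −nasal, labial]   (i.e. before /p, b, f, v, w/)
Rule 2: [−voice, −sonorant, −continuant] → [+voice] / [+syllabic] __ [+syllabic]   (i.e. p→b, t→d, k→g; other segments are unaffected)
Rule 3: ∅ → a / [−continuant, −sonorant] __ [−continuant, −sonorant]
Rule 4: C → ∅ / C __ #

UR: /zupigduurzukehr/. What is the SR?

zubigaduurzugeh

Rule 1 (nasal place assimilation): no segment meets the environment; /zupigduurzukehr/ is unchanged.
Rule 2 (intervocalic voicing): /p/ is a voiceless stop between vowels /u/ and /i/, so it voices to [b]. /k/ is a voiceless stop between vowels /u/ and /e/, so it voices to [g]. /zupigduurzukehr/ → zubigduurzugehr.
Rule 3 (stop-cluster a-epenthesis): /g/ and /d/ form a stop–stop cluster, so [a] is inserted between them. /zubigduurzugehr/ → zubigaduurzugehr.
Rule 4 (final cluster simplification): /r/ is the second consonant of a word-final cluster /hr/, so it deletes. /zubigaduurzugehr/ → zubigaduurzugeh.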